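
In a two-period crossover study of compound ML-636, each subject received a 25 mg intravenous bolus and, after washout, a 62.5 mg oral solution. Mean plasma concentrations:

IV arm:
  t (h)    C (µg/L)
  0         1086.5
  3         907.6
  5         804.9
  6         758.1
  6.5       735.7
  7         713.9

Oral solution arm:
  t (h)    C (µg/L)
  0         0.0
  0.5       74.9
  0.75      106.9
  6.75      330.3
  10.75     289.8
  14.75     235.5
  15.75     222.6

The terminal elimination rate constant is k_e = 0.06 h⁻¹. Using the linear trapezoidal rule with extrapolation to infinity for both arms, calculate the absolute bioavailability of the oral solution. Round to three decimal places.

Trapezoidal AUC_0→7 (IV):
  [0→3]: (1086.5+907.6)/2 × 3 = 2991.15
  [3→5]: (907.6+804.9)/2 × 2 = 1712.5
  [5→6]: (804.9+758.1)/2 × 1 = 781.5
  [6→6.5]: (758.1+735.7)/2 × 0.5 = 373.45
  [6.5→7]: (735.7+713.9)/2 × 0.5 = 362.4
  Sum = 6221.0 µg/L·h
IV tail: 713.9/0.06 = 11898.333; AUC_iv,0→∞ = 6221.0 + 11898.333 = 18119.333 µg/L·h
Trapezoidal AUC_0→15.75 (oral solution):
  [0→0.5]: (0.0+74.9)/2 × 0.5 = 18.725
  [0.5→0.75]: (74.9+106.9)/2 × 0.25 = 22.725
  [0.75→6.75]: (106.9+330.3)/2 × 6 = 1311.6
  [6.75→10.75]: (330.3+289.8)/2 × 4 = 1240.2
  [10.75→14.75]: (289.8+235.5)/2 × 4 = 1050.6
  [14.75→15.75]: (235.5+222.6)/2 × 1 = 229.05
  Sum = 3872.9 µg/L·h
oral solution tail: 222.6/0.06 = 3710.000; AUC_ev,0→∞ = 3872.9 + 3710.000 = 7582.9 µg/L·h
F = (AUC_ev/D_ev)/(AUC_iv/D_iv) = (7582.9/62.5)/(18119.333/25) = 121.3264/724.77332 = 0.1674

F = 0.167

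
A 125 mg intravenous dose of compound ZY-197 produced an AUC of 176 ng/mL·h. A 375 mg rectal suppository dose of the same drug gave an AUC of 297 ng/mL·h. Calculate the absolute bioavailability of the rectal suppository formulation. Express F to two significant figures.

F = 0.56

F = (AUC_ev / D_ev) / (AUC_iv / D_iv)
  = (297/375) / (176/125)
  = 0.792 / 1.408 = 0.5625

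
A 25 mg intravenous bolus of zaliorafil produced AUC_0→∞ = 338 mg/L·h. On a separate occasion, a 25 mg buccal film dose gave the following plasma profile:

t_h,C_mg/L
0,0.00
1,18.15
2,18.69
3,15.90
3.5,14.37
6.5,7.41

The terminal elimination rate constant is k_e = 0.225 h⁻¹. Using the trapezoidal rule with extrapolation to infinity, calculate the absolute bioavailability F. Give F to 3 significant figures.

Trapezoidal AUC_0→6.5 (buccal film):
  [0→1]: (0.00+18.15)/2 × 1 = 9.075
  [1→2]: (18.15+18.69)/2 × 1 = 18.42
  [2→3]: (18.69+15.90)/2 × 1 = 17.295
  [3→3.5]: (15.90+14.37)/2 × 0.5 = 7.5675
  [3.5→6.5]: (14.37+7.41)/2 × 3 = 32.67
  Sum = 85.0275 mg/L·h
Tail: C_last/k_e = 7.41/0.225 = 32.933
AUC_0→∞ (buccal film) = 85.0275 + 32.933 = 117.9605 mg/L·h
F = (AUC_ev/D_ev)/(AUC_iv/D_iv) = (117.9605/25)/(338/25) = 4.71842/13.52 = 0.3490

F = 0.349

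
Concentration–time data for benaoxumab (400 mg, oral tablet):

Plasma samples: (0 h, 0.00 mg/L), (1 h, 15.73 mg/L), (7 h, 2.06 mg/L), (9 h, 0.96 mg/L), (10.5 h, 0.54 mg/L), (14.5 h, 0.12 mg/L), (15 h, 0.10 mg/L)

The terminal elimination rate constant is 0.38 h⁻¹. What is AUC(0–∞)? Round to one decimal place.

Trapezoidal AUC_0→15:
  [0→1]: (0.00+15.73)/2 × 1 = 7.865
  [1→7]: (15.73+2.06)/2 × 6 = 53.37
  [7→9]: (2.06+0.96)/2 × 2 = 3.02
  [9→10.5]: (0.96+0.54)/2 × 1.5 = 1.125
  [10.5→14.5]: (0.54+0.12)/2 × 4 = 1.32
  [14.5→15]: (0.12+0.10)/2 × 0.5 = 0.055
  Sum = 66.755 mg/L·h
Extrapolated tail: C_last / k_e = 0.10 / 0.38 = 0.263
AUC_0→∞ = 66.755 + 0.263 = 67.018 mg/L·h

AUC = 67.0 mg/L·h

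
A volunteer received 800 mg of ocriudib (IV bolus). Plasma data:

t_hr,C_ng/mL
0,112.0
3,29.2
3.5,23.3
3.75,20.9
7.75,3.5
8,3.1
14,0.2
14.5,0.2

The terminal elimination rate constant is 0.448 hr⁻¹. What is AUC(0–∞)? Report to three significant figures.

AUC = 291 ng/mL·hr

Trapezoidal AUC_0→14.5:
  [0→3]: (112.0+29.2)/2 × 3 = 211.8
  [3→3.5]: (29.2+23.3)/2 × 0.5 = 13.125
  [3.5→3.75]: (23.3+20.9)/2 × 0.25 = 5.525
  [3.75→7.75]: (20.9+3.5)/2 × 4 = 48.8
  [7.75→8]: (3.5+3.1)/2 × 0.25 = 0.825
  [8→14]: (3.1+0.2)/2 × 6 = 9.9
  [14→14.5]: (0.2+0.2)/2 × 0.5 = 0.1
  Sum = 290.075 ng/mL·hr
Extrapolated tail: C_last / k_e = 0.2 / 0.448 = 0.446
AUC_0→∞ = 290.075 + 0.446 = 290.521 ng/mL·hr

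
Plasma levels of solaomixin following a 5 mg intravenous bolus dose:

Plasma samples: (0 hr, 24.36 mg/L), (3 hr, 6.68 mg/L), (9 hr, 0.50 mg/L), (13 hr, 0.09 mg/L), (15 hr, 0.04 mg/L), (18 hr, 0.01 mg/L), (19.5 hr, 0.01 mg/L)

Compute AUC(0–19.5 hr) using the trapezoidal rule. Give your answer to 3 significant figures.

Trapezoidal AUC_0→19.5:
  [0→3]: (24.36+6.68)/2 × 3 = 46.56
  [3→9]: (6.68+0.50)/2 × 6 = 21.54
  [9→13]: (0.50+0.09)/2 × 4 = 1.18
  [13→15]: (0.09+0.04)/2 × 2 = 0.13
  [15→18]: (0.04+0.01)/2 × 3 = 0.075
  [18→19.5]: (0.01+0.01)/2 × 1.5 = 0.015
  Sum = 69.5 mg/L·hr

AUC = 69.5 mg/L·hr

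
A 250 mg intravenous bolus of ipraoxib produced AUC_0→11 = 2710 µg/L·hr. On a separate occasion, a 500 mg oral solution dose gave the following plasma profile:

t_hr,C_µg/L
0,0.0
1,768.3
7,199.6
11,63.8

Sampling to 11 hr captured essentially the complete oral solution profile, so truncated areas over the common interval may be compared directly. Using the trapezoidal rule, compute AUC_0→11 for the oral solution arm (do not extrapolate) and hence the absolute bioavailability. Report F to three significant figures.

Trapezoidal AUC_0→11 (oral solution):
  [0→1]: (0.0+768.3)/2 × 1 = 384.15
  [1→7]: (768.3+199.6)/2 × 6 = 2903.7
  [7→11]: (199.6+63.8)/2 × 4 = 526.8
  Sum = 3814.65 µg/L·hr
F = (AUC_ev/D_ev)/(AUC_iv/D_iv) = (3814.65/500)/(2710/250) = 7.6293/10.84 = 0.7038

F = 0.704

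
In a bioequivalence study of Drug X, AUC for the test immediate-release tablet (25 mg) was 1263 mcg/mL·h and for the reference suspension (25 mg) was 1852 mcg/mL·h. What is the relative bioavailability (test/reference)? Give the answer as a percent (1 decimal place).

F_rel = (AUC_test/D_test) / (AUC_ref/D_ref)
      = (1263/25) / (1852/25)
      = 50.52 / 74.08 = 0.6820 = 68.20%

F_rel = 68.2%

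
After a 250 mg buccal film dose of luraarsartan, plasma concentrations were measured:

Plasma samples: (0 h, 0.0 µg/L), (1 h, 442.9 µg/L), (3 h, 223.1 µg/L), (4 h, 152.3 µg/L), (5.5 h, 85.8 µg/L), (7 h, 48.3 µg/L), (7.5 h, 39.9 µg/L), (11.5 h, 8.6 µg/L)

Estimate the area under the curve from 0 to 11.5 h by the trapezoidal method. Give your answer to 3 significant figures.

AUC = 1470 µg/L·h

Trapezoidal AUC_0→11.5:
  [0→1]: (0.0+442.9)/2 × 1 = 221.45
  [1→3]: (442.9+223.1)/2 × 2 = 666.0
  [3→4]: (223.1+152.3)/2 × 1 = 187.7
  [4→5.5]: (152.3+85.8)/2 × 1.5 = 178.575
  [5.5→7]: (85.8+48.3)/2 × 1.5 = 100.575
  [7→7.5]: (48.3+39.9)/2 × 0.5 = 22.05
  [7.5→11.5]: (39.9+8.6)/2 × 4 = 97.0
  Sum = 1473.35 µg/L·h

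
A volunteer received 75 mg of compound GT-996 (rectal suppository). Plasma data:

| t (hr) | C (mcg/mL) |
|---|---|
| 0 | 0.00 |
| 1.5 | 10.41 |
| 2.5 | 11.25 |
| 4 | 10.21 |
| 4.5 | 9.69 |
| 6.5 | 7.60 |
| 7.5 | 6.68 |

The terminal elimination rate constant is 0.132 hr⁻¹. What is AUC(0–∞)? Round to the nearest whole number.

Trapezoidal AUC_0→7.5:
  [0→1.5]: (0.00+10.41)/2 × 1.5 = 7.8075
  [1.5→2.5]: (10.41+11.25)/2 × 1 = 10.83
  [2.5→4]: (11.25+10.21)/2 × 1.5 = 16.095
  [4→4.5]: (10.21+9.69)/2 × 0.5 = 4.975
  [4.5→6.5]: (9.69+7.60)/2 × 2 = 17.29
  [6.5→7.5]: (7.60+6.68)/2 × 1 = 7.14
  Sum = 64.1375 mcg/mL·hr
Extrapolated tail: C_last / k_e = 6.68 / 0.132 = 50.606
AUC_0→∞ = 64.1375 + 50.606 = 114.7435 mcg/mL·hr

AUC = 115 mcg/mL·hr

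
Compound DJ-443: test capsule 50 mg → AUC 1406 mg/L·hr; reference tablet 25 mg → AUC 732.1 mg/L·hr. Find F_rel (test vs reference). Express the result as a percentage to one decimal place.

F_rel = 96.0%

F_rel = (AUC_test/D_test) / (AUC_ref/D_ref)
      = (1406/50) / (732.1/25)
      = 28.12 / 29.284 = 0.9603 = 96.03%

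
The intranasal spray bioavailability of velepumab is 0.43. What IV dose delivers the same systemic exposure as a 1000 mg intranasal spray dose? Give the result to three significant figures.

Systemic exposure from an extravascular dose = F × D_ev, so the equivalent IV dose is F × D_ev.
D_iv = F × D_ev = 0.43 × 1000 = 430 mg

D_iv = 430 mg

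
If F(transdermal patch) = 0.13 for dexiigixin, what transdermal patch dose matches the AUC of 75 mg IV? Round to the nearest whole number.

For equal systemic exposure: F × D_ev = D_iv
D_ev = D_iv / F = 75 / 0.13 = 576.923 mg

D_transdermal = 577 mg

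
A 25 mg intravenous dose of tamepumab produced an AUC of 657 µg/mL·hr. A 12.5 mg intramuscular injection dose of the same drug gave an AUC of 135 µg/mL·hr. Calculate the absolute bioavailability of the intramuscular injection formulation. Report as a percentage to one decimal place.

F = 41.1%

F = (AUC_ev / D_ev) / (AUC_iv / D_iv)
  = (135/12.5) / (657/25)
  = 10.8 / 26.28 = 0.4110
  = 41.10%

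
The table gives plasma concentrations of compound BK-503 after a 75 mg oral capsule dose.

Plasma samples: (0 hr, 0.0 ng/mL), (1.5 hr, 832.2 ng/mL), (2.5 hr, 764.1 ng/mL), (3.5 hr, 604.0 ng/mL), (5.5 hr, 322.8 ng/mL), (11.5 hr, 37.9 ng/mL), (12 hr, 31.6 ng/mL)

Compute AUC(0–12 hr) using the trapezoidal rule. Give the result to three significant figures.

AUC = 4130 ng/mL·hr

Trapezoidal AUC_0→12:
  [0→1.5]: (0.0+832.2)/2 × 1.5 = 624.15
  [1.5→2.5]: (832.2+764.1)/2 × 1 = 798.15
  [2.5→3.5]: (764.1+604.0)/2 × 1 = 684.05
  [3.5→5.5]: (604.0+322.8)/2 × 2 = 926.8
  [5.5→11.5]: (322.8+37.9)/2 × 6 = 1082.1
  [11.5→12]: (37.9+31.6)/2 × 0.5 = 17.375
  Sum = 4132.625 ng/mL·hr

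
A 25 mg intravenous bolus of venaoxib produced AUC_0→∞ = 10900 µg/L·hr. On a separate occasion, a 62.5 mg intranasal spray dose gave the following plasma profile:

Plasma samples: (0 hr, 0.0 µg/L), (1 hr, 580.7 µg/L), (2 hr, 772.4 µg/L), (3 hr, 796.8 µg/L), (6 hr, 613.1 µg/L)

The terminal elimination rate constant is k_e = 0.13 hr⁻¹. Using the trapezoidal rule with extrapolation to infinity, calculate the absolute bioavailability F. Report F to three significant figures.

F = 0.315

Trapezoidal AUC_0→6 (intranasal spray):
  [0→1]: (0.0+580.7)/2 × 1 = 290.35
  [1→2]: (580.7+772.4)/2 × 1 = 676.55
  [2→3]: (772.4+796.8)/2 × 1 = 784.6
  [3→6]: (796.8+613.1)/2 × 3 = 2114.85
  Sum = 3866.35 µg/L·hr
Tail: C_last/k_e = 613.1/0.13 = 4716.154
AUC_0→∞ (intranasal spray) = 3866.35 + 4716.154 = 8582.504 µg/L·hr
F = (AUC_ev/D_ev)/(AUC_iv/D_iv) = (8582.504/62.5)/(10900/25) = 137.32/436 = 0.3150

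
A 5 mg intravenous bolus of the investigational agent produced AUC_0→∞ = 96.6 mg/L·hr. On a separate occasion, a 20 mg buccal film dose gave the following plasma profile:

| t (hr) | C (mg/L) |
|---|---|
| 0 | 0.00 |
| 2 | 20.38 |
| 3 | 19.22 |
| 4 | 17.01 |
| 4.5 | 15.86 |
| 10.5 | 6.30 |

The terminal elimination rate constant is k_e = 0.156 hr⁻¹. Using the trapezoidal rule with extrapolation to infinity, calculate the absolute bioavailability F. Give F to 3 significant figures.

Trapezoidal AUC_0→10.5 (buccal film):
  [0→2]: (0.00+20.38)/2 × 2 = 20.38
  [2→3]: (20.38+19.22)/2 × 1 = 19.8
  [3→4]: (19.22+17.01)/2 × 1 = 18.115
  [4→4.5]: (17.01+15.86)/2 × 0.5 = 8.2175
  [4.5→10.5]: (15.86+6.30)/2 × 6 = 66.48
  Sum = 132.9925 mg/L·hr
Tail: C_last/k_e = 6.30/0.156 = 40.385
AUC_0→∞ (buccal film) = 132.9925 + 40.385 = 173.3775 mg/L·hr
F = (AUC_ev/D_ev)/(AUC_iv/D_iv) = (173.3775/20)/(96.6/5) = 8.668875/19.32 = 0.4487

F = 0.449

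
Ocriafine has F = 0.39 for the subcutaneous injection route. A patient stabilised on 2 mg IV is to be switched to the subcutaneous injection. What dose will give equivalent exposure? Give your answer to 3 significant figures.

D_subcutaneous = 5.13 mg

For equal systemic exposure: F × D_ev = D_iv
D_ev = D_iv / F = 2 / 0.39 = 5.12821 mg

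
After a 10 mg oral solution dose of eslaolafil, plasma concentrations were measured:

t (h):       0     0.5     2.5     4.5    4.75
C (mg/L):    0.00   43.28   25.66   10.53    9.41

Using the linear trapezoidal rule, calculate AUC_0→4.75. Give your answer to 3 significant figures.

Trapezoidal AUC_0→4.75:
  [0→0.5]: (0.00+43.28)/2 × 0.5 = 10.82
  [0.5→2.5]: (43.28+25.66)/2 × 2 = 68.94
  [2.5→4.5]: (25.66+10.53)/2 × 2 = 36.19
  [4.5→4.75]: (10.53+9.41)/2 × 0.25 = 2.4925
  Sum = 118.4425 mg/L·h

AUC = 118 mg/L·h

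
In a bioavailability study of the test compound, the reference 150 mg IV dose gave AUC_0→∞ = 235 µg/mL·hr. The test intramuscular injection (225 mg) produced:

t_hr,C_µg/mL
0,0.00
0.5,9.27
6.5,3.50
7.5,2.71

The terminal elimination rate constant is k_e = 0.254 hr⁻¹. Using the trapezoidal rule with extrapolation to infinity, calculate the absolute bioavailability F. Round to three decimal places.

F = 0.154

Trapezoidal AUC_0→7.5 (intramuscular injection):
  [0→0.5]: (0.00+9.27)/2 × 0.5 = 2.3175
  [0.5→6.5]: (9.27+3.50)/2 × 6 = 38.31
  [6.5→7.5]: (3.50+2.71)/2 × 1 = 3.105
  Sum = 43.7325 µg/mL·hr
Tail: C_last/k_e = 2.71/0.254 = 10.669
AUC_0→∞ (intramuscular injection) = 43.7325 + 10.669 = 54.4015 µg/mL·hr
F = (AUC_ev/D_ev)/(AUC_iv/D_iv) = (54.4015/225)/(235/150) = 0.241784/1.56667 = 0.1543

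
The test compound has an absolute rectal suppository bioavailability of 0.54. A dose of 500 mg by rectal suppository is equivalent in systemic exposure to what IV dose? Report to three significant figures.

D_iv = 270 mg

Systemic exposure from an extravascular dose = F × D_ev, so the equivalent IV dose is F × D_ev.
D_iv = F × D_ev = 0.54 × 500 = 270 mg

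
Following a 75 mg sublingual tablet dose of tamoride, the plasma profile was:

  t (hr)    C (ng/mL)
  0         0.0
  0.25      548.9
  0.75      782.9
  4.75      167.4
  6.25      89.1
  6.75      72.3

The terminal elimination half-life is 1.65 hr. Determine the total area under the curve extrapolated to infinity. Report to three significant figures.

Trapezoidal AUC_0→6.75:
  [0→0.25]: (0.0+548.9)/2 × 0.25 = 68.6125
  [0.25→0.75]: (548.9+782.9)/2 × 0.5 = 332.95
  [0.75→4.75]: (782.9+167.4)/2 × 4 = 1900.6
  [4.75→6.25]: (167.4+89.1)/2 × 1.5 = 192.375
  [6.25→6.75]: (89.1+72.3)/2 × 0.5 = 40.35
  Sum = 2534.8875 ng/mL·hr
k_e = ln2 / t½ = 0.693147 / 1.65 = 0.4201 hr^-1
Extrapolated tail: C_last / k_e = 72.3 / 0.4201 = 172.102
AUC_0→∞ = 2534.8875 + 172.102 = 2706.9895 ng/mL·hr

AUC = 2710 ng/mL·hr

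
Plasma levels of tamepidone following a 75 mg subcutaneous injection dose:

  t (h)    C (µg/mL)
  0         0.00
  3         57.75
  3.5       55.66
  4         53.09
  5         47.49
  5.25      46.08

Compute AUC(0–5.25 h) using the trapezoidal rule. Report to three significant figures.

AUC = 204 µg/mL·h

Trapezoidal AUC_0→5.25:
  [0→3]: (0.00+57.75)/2 × 3 = 86.625
  [3→3.5]: (57.75+55.66)/2 × 0.5 = 28.3525
  [3.5→4]: (55.66+53.09)/2 × 0.5 = 27.1875
  [4→5]: (53.09+47.49)/2 × 1 = 50.29
  [5→5.25]: (47.49+46.08)/2 × 0.25 = 11.69625
  Sum = 204.15125 µg/mL·h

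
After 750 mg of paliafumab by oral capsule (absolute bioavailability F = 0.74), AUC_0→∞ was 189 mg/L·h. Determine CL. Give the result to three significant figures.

CL = 2.94 L/h

CL = F × Dose / AUC_0→∞
   = 0.74 × 750 / 189 = 2.93651 L/h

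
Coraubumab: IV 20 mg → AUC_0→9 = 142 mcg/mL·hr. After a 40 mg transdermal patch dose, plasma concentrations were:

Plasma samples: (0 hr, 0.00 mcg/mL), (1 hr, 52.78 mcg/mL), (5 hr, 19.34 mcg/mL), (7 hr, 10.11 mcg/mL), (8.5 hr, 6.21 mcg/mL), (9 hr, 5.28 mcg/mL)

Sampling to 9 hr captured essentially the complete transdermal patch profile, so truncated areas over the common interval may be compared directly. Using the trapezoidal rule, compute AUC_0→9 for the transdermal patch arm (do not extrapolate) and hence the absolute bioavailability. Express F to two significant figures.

F = 0.76

Trapezoidal AUC_0→9 (transdermal patch):
  [0→1]: (0.00+52.78)/2 × 1 = 26.39
  [1→5]: (52.78+19.34)/2 × 4 = 144.24
  [5→7]: (19.34+10.11)/2 × 2 = 29.45
  [7→8.5]: (10.11+6.21)/2 × 1.5 = 12.24
  [8.5→9]: (6.21+5.28)/2 × 0.5 = 2.8725
  Sum = 215.1925 mcg/mL·hr
F = (AUC_ev/D_ev)/(AUC_iv/D_iv) = (215.1925/40)/(142/20) = 5.3798125/7.1 = 0.7577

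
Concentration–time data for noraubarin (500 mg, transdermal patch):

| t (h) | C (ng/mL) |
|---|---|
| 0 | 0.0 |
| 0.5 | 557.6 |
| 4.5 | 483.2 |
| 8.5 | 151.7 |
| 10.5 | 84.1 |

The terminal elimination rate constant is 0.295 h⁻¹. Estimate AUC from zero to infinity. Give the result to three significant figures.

Trapezoidal AUC_0→10.5:
  [0→0.5]: (0.0+557.6)/2 × 0.5 = 139.4
  [0.5→4.5]: (557.6+483.2)/2 × 4 = 2081.6
  [4.5→8.5]: (483.2+151.7)/2 × 4 = 1269.8
  [8.5→10.5]: (151.7+84.1)/2 × 2 = 235.8
  Sum = 3726.6 ng/mL·h
Extrapolated tail: C_last / k_e = 84.1 / 0.295 = 285.085
AUC_0→∞ = 3726.6 + 285.085 = 4011.685 ng/mL·h

AUC = 4010 ng/mL·h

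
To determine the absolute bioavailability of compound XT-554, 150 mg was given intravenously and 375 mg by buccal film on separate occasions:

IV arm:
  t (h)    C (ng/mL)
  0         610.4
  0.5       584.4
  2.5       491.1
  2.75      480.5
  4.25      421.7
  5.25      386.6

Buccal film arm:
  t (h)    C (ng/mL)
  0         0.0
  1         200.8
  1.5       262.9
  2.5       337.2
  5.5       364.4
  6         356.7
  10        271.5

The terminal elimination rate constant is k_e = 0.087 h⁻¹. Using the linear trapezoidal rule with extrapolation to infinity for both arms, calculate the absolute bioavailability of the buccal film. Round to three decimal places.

F = 0.349

Trapezoidal AUC_0→5.25 (IV):
  [0→0.5]: (610.4+584.4)/2 × 0.5 = 298.7
  [0.5→2.5]: (584.4+491.1)/2 × 2 = 1075.5
  [2.5→2.75]: (491.1+480.5)/2 × 0.25 = 121.45
  [2.75→4.25]: (480.5+421.7)/2 × 1.5 = 676.65
  [4.25→5.25]: (421.7+386.6)/2 × 1 = 404.15
  Sum = 2576.45 ng/mL·h
IV tail: 386.6/0.087 = 4443.678; AUC_iv,0→∞ = 2576.45 + 4443.678 = 7020.128 ng/mL·h
Trapezoidal AUC_0→10 (buccal film):
  [0→1]: (0.0+200.8)/2 × 1 = 100.4
  [1→1.5]: (200.8+262.9)/2 × 0.5 = 115.925
  [1.5→2.5]: (262.9+337.2)/2 × 1 = 300.05
  [2.5→5.5]: (337.2+364.4)/2 × 3 = 1052.4
  [5.5→6]: (364.4+356.7)/2 × 0.5 = 180.275
  [6→10]: (356.7+271.5)/2 × 4 = 1256.4
  Sum = 3005.45 ng/mL·h
buccal film tail: 271.5/0.087 = 3120.690; AUC_ev,0→∞ = 3005.45 + 3120.690 = 6126.14 ng/mL·h
F = (AUC_ev/D_ev)/(AUC_iv/D_iv) = (6126.14/375)/(7020.128/150) = 16.3364/46.8009 = 0.3491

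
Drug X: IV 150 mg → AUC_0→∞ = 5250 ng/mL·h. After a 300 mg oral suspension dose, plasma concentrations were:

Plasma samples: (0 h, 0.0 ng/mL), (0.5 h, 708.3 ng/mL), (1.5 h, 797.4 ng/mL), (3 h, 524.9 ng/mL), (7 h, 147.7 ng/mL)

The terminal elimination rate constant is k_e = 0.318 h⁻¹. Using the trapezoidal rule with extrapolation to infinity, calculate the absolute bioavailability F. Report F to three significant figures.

Trapezoidal AUC_0→7 (oral suspension):
  [0→0.5]: (0.0+708.3)/2 × 0.5 = 177.075
  [0.5→1.5]: (708.3+797.4)/2 × 1 = 752.85
  [1.5→3]: (797.4+524.9)/2 × 1.5 = 991.725
  [3→7]: (524.9+147.7)/2 × 4 = 1345.2
  Sum = 3266.85 ng/mL·h
Tail: C_last/k_e = 147.7/0.318 = 464.465
AUC_0→∞ (oral suspension) = 3266.85 + 464.465 = 3731.315 ng/mL·h
F = (AUC_ev/D_ev)/(AUC_iv/D_iv) = (3731.315/300)/(5250/150) = 12.4377/35 = 0.3554

F = 0.355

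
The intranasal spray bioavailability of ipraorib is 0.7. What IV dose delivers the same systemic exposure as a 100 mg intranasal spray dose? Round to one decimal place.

D_iv = 70.0 mg

Systemic exposure from an extravascular dose = F × D_ev, so the equivalent IV dose is F × D_ev.
D_iv = F × D_ev = 0.7 × 100 = 70 mg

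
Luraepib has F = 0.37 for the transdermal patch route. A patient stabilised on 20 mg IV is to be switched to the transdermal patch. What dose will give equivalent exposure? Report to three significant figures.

D_transdermal = 54.1 mg

For equal systemic exposure: F × D_ev = D_iv
D_ev = D_iv / F = 20 / 0.37 = 54.0541 mg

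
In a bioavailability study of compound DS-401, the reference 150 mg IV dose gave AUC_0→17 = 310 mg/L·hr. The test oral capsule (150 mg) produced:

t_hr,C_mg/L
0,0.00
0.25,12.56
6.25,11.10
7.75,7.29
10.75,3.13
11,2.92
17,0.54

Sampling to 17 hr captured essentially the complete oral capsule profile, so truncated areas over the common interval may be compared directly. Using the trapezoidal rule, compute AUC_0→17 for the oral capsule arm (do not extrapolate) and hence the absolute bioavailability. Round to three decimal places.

Trapezoidal AUC_0→17 (oral capsule):
  [0→0.25]: (0.00+12.56)/2 × 0.25 = 1.57
  [0.25→6.25]: (12.56+11.10)/2 × 6 = 70.98
  [6.25→7.75]: (11.10+7.29)/2 × 1.5 = 13.7925
  [7.75→10.75]: (7.29+3.13)/2 × 3 = 15.63
  [10.75→11]: (3.13+2.92)/2 × 0.25 = 0.75625
  [11→17]: (2.92+0.54)/2 × 6 = 10.38
  Sum = 113.10875 mg/L·hr
F = (AUC_ev/D_ev)/(AUC_iv/D_iv) = (113.10875/150)/(310/150) = 0.754058/2.06667 = 0.3649

F = 0.365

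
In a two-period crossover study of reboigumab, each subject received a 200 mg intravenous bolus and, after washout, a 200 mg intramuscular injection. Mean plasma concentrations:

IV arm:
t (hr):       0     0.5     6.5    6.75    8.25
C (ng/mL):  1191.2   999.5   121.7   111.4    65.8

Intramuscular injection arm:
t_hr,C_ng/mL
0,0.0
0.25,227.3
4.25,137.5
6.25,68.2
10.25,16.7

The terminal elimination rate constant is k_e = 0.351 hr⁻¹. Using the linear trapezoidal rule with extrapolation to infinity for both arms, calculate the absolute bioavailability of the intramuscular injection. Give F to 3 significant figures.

Trapezoidal AUC_0→8.25 (IV):
  [0→0.5]: (1191.2+999.5)/2 × 0.5 = 547.675
  [0.5→6.5]: (999.5+121.7)/2 × 6 = 3363.6
  [6.5→6.75]: (121.7+111.4)/2 × 0.25 = 29.1375
  [6.75→8.25]: (111.4+65.8)/2 × 1.5 = 132.9
  Sum = 4073.3125 ng/mL·hr
IV tail: 65.8/0.351 = 187.464; AUC_iv,0→∞ = 4073.3125 + 187.464 = 4260.7765 ng/mL·hr
Trapezoidal AUC_0→10.25 (intramuscular injection):
  [0→0.25]: (0.0+227.3)/2 × 0.25 = 28.4125
  [0.25→4.25]: (227.3+137.5)/2 × 4 = 729.6
  [4.25→6.25]: (137.5+68.2)/2 × 2 = 205.7
  [6.25→10.25]: (68.2+16.7)/2 × 4 = 169.8
  Sum = 1133.5125 ng/mL·hr
intramuscular injection tail: 16.7/0.351 = 47.578; AUC_ev,0→∞ = 1133.5125 + 47.578 = 1181.0905 ng/mL·hr
F = (AUC_ev/D_ev)/(AUC_iv/D_iv) = (1181.0905/200)/(4260.7765/200) = 5.9054525/21.3039 = 0.2772

F = 0.277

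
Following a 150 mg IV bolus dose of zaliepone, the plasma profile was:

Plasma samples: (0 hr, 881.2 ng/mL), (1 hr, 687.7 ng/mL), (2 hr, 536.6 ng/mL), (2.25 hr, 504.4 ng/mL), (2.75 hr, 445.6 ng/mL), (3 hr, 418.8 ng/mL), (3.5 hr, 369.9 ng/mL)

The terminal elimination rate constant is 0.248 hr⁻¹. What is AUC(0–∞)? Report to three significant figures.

Trapezoidal AUC_0→3.5:
  [0→1]: (881.2+687.7)/2 × 1 = 784.45
  [1→2]: (687.7+536.6)/2 × 1 = 612.15
  [2→2.25]: (536.6+504.4)/2 × 0.25 = 130.125
  [2.25→2.75]: (504.4+445.6)/2 × 0.5 = 237.5
  [2.75→3]: (445.6+418.8)/2 × 0.25 = 108.05
  [3→3.5]: (418.8+369.9)/2 × 0.5 = 197.175
  Sum = 2069.45 ng/mL·hr
Extrapolated tail: C_last / k_e = 369.9 / 0.248 = 1491.532
AUC_0→∞ = 2069.45 + 1491.532 = 3560.982 ng/mL·hr

AUC = 3560 ng/mL·hr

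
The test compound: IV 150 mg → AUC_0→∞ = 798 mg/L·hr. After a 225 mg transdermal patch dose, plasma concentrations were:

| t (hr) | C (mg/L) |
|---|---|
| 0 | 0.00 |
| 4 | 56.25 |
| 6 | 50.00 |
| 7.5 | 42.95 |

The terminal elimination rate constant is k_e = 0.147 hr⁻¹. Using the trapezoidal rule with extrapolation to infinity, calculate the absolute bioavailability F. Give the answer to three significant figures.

Trapezoidal AUC_0→7.5 (transdermal patch):
  [0→4]: (0.00+56.25)/2 × 4 = 112.5
  [4→6]: (56.25+50.00)/2 × 2 = 106.25
  [6→7.5]: (50.00+42.95)/2 × 1.5 = 69.7125
  Sum = 288.4625 mg/L·hr
Tail: C_last/k_e = 42.95/0.147 = 292.177
AUC_0→∞ (transdermal patch) = 288.4625 + 292.177 = 580.6395 mg/L·hr
F = (AUC_ev/D_ev)/(AUC_iv/D_iv) = (580.6395/225)/(798/150) = 2.58062/5.32 = 0.4851

F = 0.485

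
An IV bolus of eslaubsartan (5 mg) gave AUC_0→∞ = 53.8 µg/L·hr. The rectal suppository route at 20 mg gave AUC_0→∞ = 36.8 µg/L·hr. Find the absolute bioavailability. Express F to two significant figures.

F = 0.17

F = (AUC_ev / D_ev) / (AUC_iv / D_iv)
  = (36.8/20) / (53.8/5)
  = 1.84 / 10.76 = 0.1710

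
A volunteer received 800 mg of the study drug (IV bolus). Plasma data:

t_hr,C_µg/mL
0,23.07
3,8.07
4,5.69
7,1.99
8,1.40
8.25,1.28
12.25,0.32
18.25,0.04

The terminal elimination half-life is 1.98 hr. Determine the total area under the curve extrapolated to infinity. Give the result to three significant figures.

Trapezoidal AUC_0→18.25:
  [0→3]: (23.07+8.07)/2 × 3 = 46.71
  [3→4]: (8.07+5.69)/2 × 1 = 6.88
  [4→7]: (5.69+1.99)/2 × 3 = 11.52
  [7→8]: (1.99+1.40)/2 × 1 = 1.695
  [8→8.25]: (1.40+1.28)/2 × 0.25 = 0.335
  [8.25→12.25]: (1.28+0.32)/2 × 4 = 3.2
  [12.25→18.25]: (0.32+0.04)/2 × 6 = 1.08
  Sum = 71.42 µg/mL·hr
k_e = ln2 / t½ = 0.693147 / 1.98 = 0.3501 hr^-1
Extrapolated tail: C_last / k_e = 0.04 / 0.3501 = 0.114
AUC_0→∞ = 71.42 + 0.114 = 71.534 µg/mL·hr

AUC = 71.5 µg/mL·hr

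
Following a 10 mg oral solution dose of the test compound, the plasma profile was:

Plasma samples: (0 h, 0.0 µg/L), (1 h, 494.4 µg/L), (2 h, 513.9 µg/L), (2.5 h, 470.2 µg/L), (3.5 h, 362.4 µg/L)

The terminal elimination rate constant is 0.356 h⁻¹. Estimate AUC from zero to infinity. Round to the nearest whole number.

AUC = 2432 µg/L·h

Trapezoidal AUC_0→3.5:
  [0→1]: (0.0+494.4)/2 × 1 = 247.2
  [1→2]: (494.4+513.9)/2 × 1 = 504.15
  [2→2.5]: (513.9+470.2)/2 × 0.5 = 246.025
  [2.5→3.5]: (470.2+362.4)/2 × 1 = 416.3
  Sum = 1413.675 µg/L·h
Extrapolated tail: C_last / k_e = 362.4 / 0.356 = 1017.978
AUC_0→∞ = 1413.675 + 1017.978 = 2431.653 µg/L·h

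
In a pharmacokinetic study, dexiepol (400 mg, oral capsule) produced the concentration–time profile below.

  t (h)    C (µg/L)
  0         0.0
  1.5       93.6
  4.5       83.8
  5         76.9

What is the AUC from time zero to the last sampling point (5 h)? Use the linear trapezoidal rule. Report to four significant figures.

Trapezoidal AUC_0→5:
  [0→1.5]: (0.0+93.6)/2 × 1.5 = 70.2
  [1.5→4.5]: (93.6+83.8)/2 × 3 = 266.1
  [4.5→5]: (83.8+76.9)/2 × 0.5 = 40.175
  Sum = 376.475 µg/L·h

AUC = 376.5 µg/L·h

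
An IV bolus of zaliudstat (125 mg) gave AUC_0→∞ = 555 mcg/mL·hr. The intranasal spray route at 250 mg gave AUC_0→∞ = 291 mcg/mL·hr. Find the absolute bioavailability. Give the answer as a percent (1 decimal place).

F = 26.2%

F = (AUC_ev / D_ev) / (AUC_iv / D_iv)
  = (291/250) / (555/125)
  = 1.164 / 4.44 = 0.2622
  = 26.22%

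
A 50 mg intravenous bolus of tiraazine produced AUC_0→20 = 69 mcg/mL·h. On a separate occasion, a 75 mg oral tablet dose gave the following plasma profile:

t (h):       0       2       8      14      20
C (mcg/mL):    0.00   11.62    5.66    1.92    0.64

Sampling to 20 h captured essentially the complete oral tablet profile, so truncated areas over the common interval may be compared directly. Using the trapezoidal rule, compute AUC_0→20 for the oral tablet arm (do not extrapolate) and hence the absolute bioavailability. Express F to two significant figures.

F = 0.91

Trapezoidal AUC_0→20 (oral tablet):
  [0→2]: (0.00+11.62)/2 × 2 = 11.62
  [2→8]: (11.62+5.66)/2 × 6 = 51.84
  [8→14]: (5.66+1.92)/2 × 6 = 22.74
  [14→20]: (1.92+0.64)/2 × 6 = 7.68
  Sum = 93.88 mcg/mL·h
F = (AUC_ev/D_ev)/(AUC_iv/D_iv) = (93.88/75)/(69/50) = 1.25173/1.38 = 0.9071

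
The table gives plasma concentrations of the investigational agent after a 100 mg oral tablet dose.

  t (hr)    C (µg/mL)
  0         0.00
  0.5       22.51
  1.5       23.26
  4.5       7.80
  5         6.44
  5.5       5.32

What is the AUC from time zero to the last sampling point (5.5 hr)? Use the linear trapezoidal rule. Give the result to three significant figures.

AUC = 81.6 µg/mL·hr

Trapezoidal AUC_0→5.5:
  [0→0.5]: (0.00+22.51)/2 × 0.5 = 5.6275
  [0.5→1.5]: (22.51+23.26)/2 × 1 = 22.885
  [1.5→4.5]: (23.26+7.80)/2 × 3 = 46.59
  [4.5→5]: (7.80+6.44)/2 × 0.5 = 3.56
  [5→5.5]: (6.44+5.32)/2 × 0.5 = 2.94
  Sum = 81.6025 µg/mL·hr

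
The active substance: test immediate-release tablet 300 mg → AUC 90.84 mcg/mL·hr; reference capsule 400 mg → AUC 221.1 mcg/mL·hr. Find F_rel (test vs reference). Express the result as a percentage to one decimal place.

F_rel = (AUC_test/D_test) / (AUC_ref/D_ref)
      = (90.84/300) / (221.1/400)
      = 0.3028 / 0.55275 = 0.5478 = 54.78%

F_rel = 54.8%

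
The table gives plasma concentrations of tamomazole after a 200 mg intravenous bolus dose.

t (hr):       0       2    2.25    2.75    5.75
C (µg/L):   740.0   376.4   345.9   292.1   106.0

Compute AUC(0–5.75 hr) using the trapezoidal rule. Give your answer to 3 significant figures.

AUC = 1960 µg/L·hr

Trapezoidal AUC_0→5.75:
  [0→2]: (740.0+376.4)/2 × 2 = 1116.4
  [2→2.25]: (376.4+345.9)/2 × 0.25 = 90.2875
  [2.25→2.75]: (345.9+292.1)/2 × 0.5 = 159.5
  [2.75→5.75]: (292.1+106.0)/2 × 3 = 597.15
  Sum = 1963.3375 µg/L·hr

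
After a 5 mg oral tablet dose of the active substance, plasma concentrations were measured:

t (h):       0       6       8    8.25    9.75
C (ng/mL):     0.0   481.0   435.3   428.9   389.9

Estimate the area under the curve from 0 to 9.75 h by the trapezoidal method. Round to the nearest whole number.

AUC = 3081 ng/mL·h

Trapezoidal AUC_0→9.75:
  [0→6]: (0.0+481.0)/2 × 6 = 1443.0
  [6→8]: (481.0+435.3)/2 × 2 = 916.3
  [8→8.25]: (435.3+428.9)/2 × 0.25 = 108.025
  [8.25→9.75]: (428.9+389.9)/2 × 1.5 = 614.1
  Sum = 3081.425 ng/mL·h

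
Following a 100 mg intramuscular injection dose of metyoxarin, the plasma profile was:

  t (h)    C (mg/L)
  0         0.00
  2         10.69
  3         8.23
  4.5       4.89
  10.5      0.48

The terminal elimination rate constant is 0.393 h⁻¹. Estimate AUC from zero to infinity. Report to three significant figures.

Trapezoidal AUC_0→10.5:
  [0→2]: (0.00+10.69)/2 × 2 = 10.69
  [2→3]: (10.69+8.23)/2 × 1 = 9.46
  [3→4.5]: (8.23+4.89)/2 × 1.5 = 9.84
  [4.5→10.5]: (4.89+0.48)/2 × 6 = 16.11
  Sum = 46.1 mg/L·h
Extrapolated tail: C_last / k_e = 0.48 / 0.393 = 1.221
AUC_0→∞ = 46.1 + 1.221 = 47.321 mg/L·h

AUC = 47.3 mg/L·h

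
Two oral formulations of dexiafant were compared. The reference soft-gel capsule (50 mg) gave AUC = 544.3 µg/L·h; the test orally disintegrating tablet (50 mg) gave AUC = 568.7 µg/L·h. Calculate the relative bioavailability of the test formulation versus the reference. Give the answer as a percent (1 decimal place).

F_rel = 104.5%

F_rel = (AUC_test/D_test) / (AUC_ref/D_ref)
      = (568.7/50) / (544.3/50)
      = 11.374 / 10.886 = 1.0448 = 104.48%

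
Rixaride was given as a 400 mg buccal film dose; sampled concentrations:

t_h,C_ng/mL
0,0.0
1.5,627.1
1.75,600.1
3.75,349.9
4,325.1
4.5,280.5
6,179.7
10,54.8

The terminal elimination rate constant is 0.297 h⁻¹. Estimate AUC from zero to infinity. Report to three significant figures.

AUC = 2810 ng/mL·h

Trapezoidal AUC_0→10:
  [0→1.5]: (0.0+627.1)/2 × 1.5 = 470.325
  [1.5→1.75]: (627.1+600.1)/2 × 0.25 = 153.4
  [1.75→3.75]: (600.1+349.9)/2 × 2 = 950.0
  [3.75→4]: (349.9+325.1)/2 × 0.25 = 84.375
  [4→4.5]: (325.1+280.5)/2 × 0.5 = 151.4
  [4.5→6]: (280.5+179.7)/2 × 1.5 = 345.15
  [6→10]: (179.7+54.8)/2 × 4 = 469.0
  Sum = 2623.65 ng/mL·h
Extrapolated tail: C_last / k_e = 54.8 / 0.297 = 184.512
AUC_0→∞ = 2623.65 + 184.512 = 2808.162 ng/mL·h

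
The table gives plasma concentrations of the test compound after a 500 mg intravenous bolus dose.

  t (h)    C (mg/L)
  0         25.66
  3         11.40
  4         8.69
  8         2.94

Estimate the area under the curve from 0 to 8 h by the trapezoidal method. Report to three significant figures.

Trapezoidal AUC_0→8:
  [0→3]: (25.66+11.40)/2 × 3 = 55.59
  [3→4]: (11.40+8.69)/2 × 1 = 10.045
  [4→8]: (8.69+2.94)/2 × 4 = 23.26
  Sum = 88.895 mg/L·h

AUC = 88.9 mg/L·h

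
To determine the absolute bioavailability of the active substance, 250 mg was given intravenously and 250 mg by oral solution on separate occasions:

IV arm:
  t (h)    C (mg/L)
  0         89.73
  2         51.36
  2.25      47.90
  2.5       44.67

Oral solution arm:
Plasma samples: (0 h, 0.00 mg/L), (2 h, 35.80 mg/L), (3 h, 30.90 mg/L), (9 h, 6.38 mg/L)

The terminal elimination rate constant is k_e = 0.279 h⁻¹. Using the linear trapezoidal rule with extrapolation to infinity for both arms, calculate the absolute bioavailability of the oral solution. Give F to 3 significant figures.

Trapezoidal AUC_0→2.5 (IV):
  [0→2]: (89.73+51.36)/2 × 2 = 141.09
  [2→2.25]: (51.36+47.90)/2 × 0.25 = 12.4075
  [2.25→2.5]: (47.90+44.67)/2 × 0.25 = 11.57125
  Sum = 165.06875 mg/L·h
IV tail: 44.67/0.279 = 160.108; AUC_iv,0→∞ = 165.06875 + 160.108 = 325.17675 mg/L·h
Trapezoidal AUC_0→9 (oral solution):
  [0→2]: (0.00+35.80)/2 × 2 = 35.8
  [2→3]: (35.80+30.90)/2 × 1 = 33.35
  [3→9]: (30.90+6.38)/2 × 6 = 111.84
  Sum = 180.99 mg/L·h
oral solution tail: 6.38/0.279 = 22.867; AUC_ev,0→∞ = 180.99 + 22.867 = 203.857 mg/L·h
F = (AUC_ev/D_ev)/(AUC_iv/D_iv) = (203.857/250)/(325.17675/250) = 0.815428/1.300707 = 0.6269

F = 0.627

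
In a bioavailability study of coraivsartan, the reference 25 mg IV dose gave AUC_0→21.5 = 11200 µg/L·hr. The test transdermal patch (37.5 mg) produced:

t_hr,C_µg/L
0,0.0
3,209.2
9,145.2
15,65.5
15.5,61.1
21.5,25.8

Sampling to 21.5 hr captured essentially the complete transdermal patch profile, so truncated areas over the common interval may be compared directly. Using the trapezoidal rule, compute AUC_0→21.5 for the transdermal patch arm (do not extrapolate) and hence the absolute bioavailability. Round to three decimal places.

F = 0.137

Trapezoidal AUC_0→21.5 (transdermal patch):
  [0→3]: (0.0+209.2)/2 × 3 = 313.8
  [3→9]: (209.2+145.2)/2 × 6 = 1063.2
  [9→15]: (145.2+65.5)/2 × 6 = 632.1
  [15→15.5]: (65.5+61.1)/2 × 0.5 = 31.65
  [15.5→21.5]: (61.1+25.8)/2 × 6 = 260.7
  Sum = 2301.45 µg/L·hr
F = (AUC_ev/D_ev)/(AUC_iv/D_iv) = (2301.45/37.5)/(11200/25) = 61.372/448 = 0.1370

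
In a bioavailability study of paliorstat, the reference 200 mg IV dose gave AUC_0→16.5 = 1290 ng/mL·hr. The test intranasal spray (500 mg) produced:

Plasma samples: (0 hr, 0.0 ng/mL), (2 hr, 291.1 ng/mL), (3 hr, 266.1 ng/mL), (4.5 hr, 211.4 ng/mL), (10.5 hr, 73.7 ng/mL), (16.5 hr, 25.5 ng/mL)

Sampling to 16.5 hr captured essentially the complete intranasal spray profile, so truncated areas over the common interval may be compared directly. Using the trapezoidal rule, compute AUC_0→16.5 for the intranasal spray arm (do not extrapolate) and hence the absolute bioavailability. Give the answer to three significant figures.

F = 0.645

Trapezoidal AUC_0→16.5 (intranasal spray):
  [0→2]: (0.0+291.1)/2 × 2 = 291.1
  [2→3]: (291.1+266.1)/2 × 1 = 278.6
  [3→4.5]: (266.1+211.4)/2 × 1.5 = 358.125
  [4.5→10.5]: (211.4+73.7)/2 × 6 = 855.3
  [10.5→16.5]: (73.7+25.5)/2 × 6 = 297.6
  Sum = 2080.725 ng/mL·hr
F = (AUC_ev/D_ev)/(AUC_iv/D_iv) = (2080.725/500)/(1290/200) = 4.16145/6.45 = 0.6452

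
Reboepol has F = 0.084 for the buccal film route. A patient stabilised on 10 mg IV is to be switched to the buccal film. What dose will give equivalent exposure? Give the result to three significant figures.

D_buccal = 119 mg

For equal systemic exposure: F × D_ev = D_iv
D_ev = D_iv / F = 10 / 0.084 = 119.048 mg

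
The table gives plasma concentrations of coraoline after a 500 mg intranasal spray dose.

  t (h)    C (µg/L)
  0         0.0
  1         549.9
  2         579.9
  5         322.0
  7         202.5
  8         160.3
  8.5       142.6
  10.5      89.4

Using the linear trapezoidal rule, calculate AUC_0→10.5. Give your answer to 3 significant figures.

Trapezoidal AUC_0→10.5:
  [0→1]: (0.0+549.9)/2 × 1 = 274.95
  [1→2]: (549.9+579.9)/2 × 1 = 564.9
  [2→5]: (579.9+322.0)/2 × 3 = 1352.85
  [5→7]: (322.0+202.5)/2 × 2 = 524.5
  [7→8]: (202.5+160.3)/2 × 1 = 181.4
  [8→8.5]: (160.3+142.6)/2 × 0.5 = 75.725
  [8.5→10.5]: (142.6+89.4)/2 × 2 = 232.0
  Sum = 3206.325 µg/L·h

AUC = 3210 µg/L·h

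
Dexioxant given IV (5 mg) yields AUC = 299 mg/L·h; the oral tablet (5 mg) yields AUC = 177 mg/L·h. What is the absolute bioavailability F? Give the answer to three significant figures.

F = 0.592

F = (AUC_ev / D_ev) / (AUC_iv / D_iv)
  = (177/5) / (299/5)
  = 35.4 / 59.8 = 0.5920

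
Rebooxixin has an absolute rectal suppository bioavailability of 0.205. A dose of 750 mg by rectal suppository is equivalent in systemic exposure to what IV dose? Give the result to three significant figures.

Systemic exposure from an extravascular dose = F × D_ev, so the equivalent IV dose is F × D_ev.
D_iv = F × D_ev = 0.205 × 750 = 153.75 mg

D_iv = 154 mg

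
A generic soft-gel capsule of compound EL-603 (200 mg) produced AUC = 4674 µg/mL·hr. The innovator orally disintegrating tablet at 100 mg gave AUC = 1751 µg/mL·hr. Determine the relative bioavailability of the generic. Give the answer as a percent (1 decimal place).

F_rel = (AUC_test/D_test) / (AUC_ref/D_ref)
      = (4674/200) / (1751/100)
      = 23.37 / 17.51 = 1.3347 = 133.47%

F_rel = 133.5%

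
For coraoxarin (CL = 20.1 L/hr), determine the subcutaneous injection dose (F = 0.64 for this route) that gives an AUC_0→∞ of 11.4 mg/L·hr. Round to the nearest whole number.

Dose = CL × AUC_0→∞ / F
     = 20.1 × 11.4 / 0.64 = 358.03125 mg

Dose = 358 mg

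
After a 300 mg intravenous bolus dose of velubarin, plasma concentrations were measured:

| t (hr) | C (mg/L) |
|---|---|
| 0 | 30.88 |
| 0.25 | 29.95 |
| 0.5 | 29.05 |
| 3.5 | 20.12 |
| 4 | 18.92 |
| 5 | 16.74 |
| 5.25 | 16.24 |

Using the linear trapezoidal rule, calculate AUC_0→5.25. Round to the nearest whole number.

Trapezoidal AUC_0→5.25:
  [0→0.25]: (30.88+29.95)/2 × 0.25 = 7.60375
  [0.25→0.5]: (29.95+29.05)/2 × 0.25 = 7.375
  [0.5→3.5]: (29.05+20.12)/2 × 3 = 73.755
  [3.5→4]: (20.12+18.92)/2 × 0.5 = 9.76
  [4→5]: (18.92+16.74)/2 × 1 = 17.83
  [5→5.25]: (16.74+16.24)/2 × 0.25 = 4.1225
  Sum = 120.44625 mg/L·hr

AUC = 120 mg/L·hr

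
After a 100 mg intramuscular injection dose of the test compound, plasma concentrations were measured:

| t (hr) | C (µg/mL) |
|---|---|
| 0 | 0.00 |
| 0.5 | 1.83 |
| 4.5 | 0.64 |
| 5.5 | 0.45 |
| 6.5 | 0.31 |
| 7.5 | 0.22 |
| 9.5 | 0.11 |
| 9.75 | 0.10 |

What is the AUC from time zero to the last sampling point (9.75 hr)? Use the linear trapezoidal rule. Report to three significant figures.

Trapezoidal AUC_0→9.75:
  [0→0.5]: (0.00+1.83)/2 × 0.5 = 0.4575
  [0.5→4.5]: (1.83+0.64)/2 × 4 = 4.94
  [4.5→5.5]: (0.64+0.45)/2 × 1 = 0.545
  [5.5→6.5]: (0.45+0.31)/2 × 1 = 0.38
  [6.5→7.5]: (0.31+0.22)/2 × 1 = 0.265
  [7.5→9.5]: (0.22+0.11)/2 × 2 = 0.33
  [9.5→9.75]: (0.11+0.10)/2 × 0.25 = 0.02625
  Sum = 6.94375 µg/mL·hr

AUC = 6.94 µg/mL·hr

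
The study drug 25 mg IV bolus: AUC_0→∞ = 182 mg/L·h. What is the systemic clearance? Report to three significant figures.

CL = Dose_iv / AUC_0→∞
   = 25 / 182 = 0.137363 L/h

CL = 0.137 L/h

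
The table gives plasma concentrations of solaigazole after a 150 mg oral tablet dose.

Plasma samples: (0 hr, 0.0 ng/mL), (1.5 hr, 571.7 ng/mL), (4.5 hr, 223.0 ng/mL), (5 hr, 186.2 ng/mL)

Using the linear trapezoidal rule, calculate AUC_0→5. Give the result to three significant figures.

Trapezoidal AUC_0→5:
  [0→1.5]: (0.0+571.7)/2 × 1.5 = 428.775
  [1.5→4.5]: (571.7+223.0)/2 × 3 = 1192.05
  [4.5→5]: (223.0+186.2)/2 × 0.5 = 102.3
  Sum = 1723.125 ng/mL·hr

AUC = 1720 ng/mL·hr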